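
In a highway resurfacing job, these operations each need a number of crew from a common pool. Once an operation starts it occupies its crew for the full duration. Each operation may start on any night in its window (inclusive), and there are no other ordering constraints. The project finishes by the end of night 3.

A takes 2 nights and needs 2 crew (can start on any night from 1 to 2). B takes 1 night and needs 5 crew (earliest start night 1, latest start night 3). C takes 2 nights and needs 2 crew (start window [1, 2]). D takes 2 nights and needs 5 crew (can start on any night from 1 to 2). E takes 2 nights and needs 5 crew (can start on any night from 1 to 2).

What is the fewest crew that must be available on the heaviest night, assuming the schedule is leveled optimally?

14

Early-start (A@1, B@1, C@1, D@1, E@1) gives peak 19: n1:19  n2:14  n3:0.
Shift E→2.
Schedule A@1, B@1, C@1, D@1, E@2: n1:14  n2:14  n3:5 — peak 14.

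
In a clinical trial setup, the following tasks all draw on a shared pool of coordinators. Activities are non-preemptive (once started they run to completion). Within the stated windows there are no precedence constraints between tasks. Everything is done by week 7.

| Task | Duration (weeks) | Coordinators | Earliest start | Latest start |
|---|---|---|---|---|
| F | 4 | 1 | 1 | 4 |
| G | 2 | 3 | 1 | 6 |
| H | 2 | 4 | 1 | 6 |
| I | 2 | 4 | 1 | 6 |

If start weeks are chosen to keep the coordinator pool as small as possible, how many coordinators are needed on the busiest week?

5

Early-start (F@1, G@1, H@1, I@1) gives peak 12: w1:12  w2:12  w3:1  w4:1  w5:0  w6:0  w7:0.
Shift H→3, I→5.
Schedule F@1, G@1, H@3, I@5: w1:4  w2:4  w3:5  w4:5  w5:4  w6:4  w7:0 — peak 5.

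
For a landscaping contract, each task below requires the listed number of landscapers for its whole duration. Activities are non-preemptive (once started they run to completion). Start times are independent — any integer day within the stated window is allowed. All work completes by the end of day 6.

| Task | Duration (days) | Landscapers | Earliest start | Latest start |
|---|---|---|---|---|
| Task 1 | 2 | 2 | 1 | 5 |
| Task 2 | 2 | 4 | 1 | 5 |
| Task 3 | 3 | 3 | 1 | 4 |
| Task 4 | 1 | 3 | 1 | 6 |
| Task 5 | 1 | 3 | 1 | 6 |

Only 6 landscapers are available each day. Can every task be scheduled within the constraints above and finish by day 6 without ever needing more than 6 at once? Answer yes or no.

Schedule Task 1@1, Task 2@1, Task 3@3, Task 4@3, Task 5@4: d1:6  d2:6  d3:6  d4:6  d5:3  d6:0 — peak 6 ≤ 6.

yes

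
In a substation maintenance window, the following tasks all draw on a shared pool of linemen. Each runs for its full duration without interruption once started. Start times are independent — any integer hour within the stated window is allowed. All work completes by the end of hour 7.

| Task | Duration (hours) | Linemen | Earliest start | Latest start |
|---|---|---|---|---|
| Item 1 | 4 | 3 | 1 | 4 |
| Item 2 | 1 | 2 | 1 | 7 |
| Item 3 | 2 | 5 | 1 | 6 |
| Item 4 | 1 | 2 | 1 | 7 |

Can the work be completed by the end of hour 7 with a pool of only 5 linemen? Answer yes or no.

yes

Schedule Item 1@1, Item 2@1, Item 3@5, Item 4@2: h1:5  h2:5  h3:3  h4:3  h5:5  h6:5  h7:0 — peak 5 ≤ 5.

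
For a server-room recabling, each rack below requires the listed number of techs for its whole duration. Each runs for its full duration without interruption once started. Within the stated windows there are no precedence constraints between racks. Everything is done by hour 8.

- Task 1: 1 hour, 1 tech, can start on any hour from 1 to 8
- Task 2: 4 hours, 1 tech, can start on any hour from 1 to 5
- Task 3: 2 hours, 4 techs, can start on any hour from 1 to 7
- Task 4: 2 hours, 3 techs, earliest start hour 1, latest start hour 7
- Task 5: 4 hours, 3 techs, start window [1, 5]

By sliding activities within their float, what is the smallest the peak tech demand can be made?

4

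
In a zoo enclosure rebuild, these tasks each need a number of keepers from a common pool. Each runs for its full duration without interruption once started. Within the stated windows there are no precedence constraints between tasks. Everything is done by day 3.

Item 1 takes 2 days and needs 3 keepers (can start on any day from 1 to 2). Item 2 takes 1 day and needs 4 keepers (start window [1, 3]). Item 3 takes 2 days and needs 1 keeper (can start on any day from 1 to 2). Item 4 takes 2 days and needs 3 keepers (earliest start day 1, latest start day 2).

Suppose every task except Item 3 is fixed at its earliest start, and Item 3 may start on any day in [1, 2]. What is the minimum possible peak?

Item 3@1: d1:11  d2:7  d3:0 → peak 11
Item 3@2: d1:10  d2:7  d3:1 → peak 10
Best is Item 3@2, peak 10.

10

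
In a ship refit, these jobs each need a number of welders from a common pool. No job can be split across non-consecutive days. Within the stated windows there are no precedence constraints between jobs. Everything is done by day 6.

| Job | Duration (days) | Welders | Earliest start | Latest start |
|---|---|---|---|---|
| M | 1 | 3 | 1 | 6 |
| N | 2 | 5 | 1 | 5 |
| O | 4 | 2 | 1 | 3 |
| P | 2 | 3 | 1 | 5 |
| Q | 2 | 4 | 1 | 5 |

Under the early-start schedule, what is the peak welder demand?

17

Early-start schedule: M@1, N@1, O@1, P@1, Q@1.
Load per day: day 1: 17, day 2: 14, day 3: 2, day 4: 2, day 5: 0, day 6: 0.
Peak is 17.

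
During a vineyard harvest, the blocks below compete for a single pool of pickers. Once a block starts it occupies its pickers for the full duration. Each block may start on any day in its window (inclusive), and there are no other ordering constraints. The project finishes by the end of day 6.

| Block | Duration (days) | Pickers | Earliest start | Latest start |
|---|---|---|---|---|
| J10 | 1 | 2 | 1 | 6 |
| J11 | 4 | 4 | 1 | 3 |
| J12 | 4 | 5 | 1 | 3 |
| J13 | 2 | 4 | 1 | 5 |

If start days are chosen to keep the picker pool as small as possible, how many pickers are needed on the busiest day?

9

Early-start (J10@1, J11@1, J12@1, J13@1) gives peak 15: d1:15  d2:13  d3:9  d4:9  d5:0  d6:0.
Shift J12→2, J13→5.
Schedule J10@1, J11@1, J12@2, J13@5: d1:6  d2:9  d3:9  d4:9  d5:9  d6:4 — peak 9.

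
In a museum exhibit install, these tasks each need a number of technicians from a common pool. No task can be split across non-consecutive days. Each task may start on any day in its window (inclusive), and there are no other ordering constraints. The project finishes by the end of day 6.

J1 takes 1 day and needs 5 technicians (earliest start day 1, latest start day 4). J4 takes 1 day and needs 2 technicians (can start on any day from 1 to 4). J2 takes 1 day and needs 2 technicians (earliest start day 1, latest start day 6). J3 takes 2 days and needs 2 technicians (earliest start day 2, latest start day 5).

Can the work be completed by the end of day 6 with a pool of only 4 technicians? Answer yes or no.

The minimum achievable peak is 5; 4 < 5, so no feasible schedule stays within the cap.

no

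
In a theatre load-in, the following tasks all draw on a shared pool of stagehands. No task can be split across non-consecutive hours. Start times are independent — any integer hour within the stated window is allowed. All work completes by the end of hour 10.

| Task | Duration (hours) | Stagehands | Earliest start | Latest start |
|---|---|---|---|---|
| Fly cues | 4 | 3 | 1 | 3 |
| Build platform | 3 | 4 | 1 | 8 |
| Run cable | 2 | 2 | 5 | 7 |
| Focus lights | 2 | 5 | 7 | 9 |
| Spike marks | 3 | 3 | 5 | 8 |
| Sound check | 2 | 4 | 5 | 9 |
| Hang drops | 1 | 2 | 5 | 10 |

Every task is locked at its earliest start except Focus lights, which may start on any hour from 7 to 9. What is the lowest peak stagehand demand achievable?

11

Focus lights@7: h1:7  h2:7  h3:7  h4:3  h5:11  h6:9  h7:8  h8:5  h9:0  h10:0 → peak 11
Focus lights@8: h1:7  h2:7  h3:7  h4:3  h5:11  h6:9  h7:3  h8:5  h9:5  h10:0 → peak 11
Focus lights@9: h1:7  h2:7  h3:7  h4:3  h5:11  h6:9  h7:3  h8:0  h9:5  h10:5 → peak 11
Best is Focus lights@7, peak 11.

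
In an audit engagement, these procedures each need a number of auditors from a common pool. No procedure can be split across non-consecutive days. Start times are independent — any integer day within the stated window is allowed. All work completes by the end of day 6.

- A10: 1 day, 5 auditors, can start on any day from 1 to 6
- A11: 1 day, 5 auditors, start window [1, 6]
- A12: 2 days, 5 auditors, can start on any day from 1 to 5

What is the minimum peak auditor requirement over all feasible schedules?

Early-start (A10@1, A11@1, A12@1) gives peak 15: d1:15  d2:5  d3:0  d4:0  d5:0  d6:0.
Shift A11→2, A12→3.
Schedule A10@1, A11@2, A12@3: d1:5  d2:5  d3:5  d4:5  d5:0  d6:0 — peak 5.

5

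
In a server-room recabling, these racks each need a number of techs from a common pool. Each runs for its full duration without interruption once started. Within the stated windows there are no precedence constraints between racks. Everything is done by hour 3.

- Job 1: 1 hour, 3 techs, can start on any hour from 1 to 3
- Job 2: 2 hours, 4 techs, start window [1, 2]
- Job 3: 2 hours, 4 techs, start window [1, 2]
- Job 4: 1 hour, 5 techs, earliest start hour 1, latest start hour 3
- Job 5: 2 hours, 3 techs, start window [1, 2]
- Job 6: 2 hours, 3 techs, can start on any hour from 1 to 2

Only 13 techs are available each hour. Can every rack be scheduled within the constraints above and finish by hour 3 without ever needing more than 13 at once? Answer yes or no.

no

The minimum achievable peak is 14; 13 < 14, so no feasible schedule stays within the cap.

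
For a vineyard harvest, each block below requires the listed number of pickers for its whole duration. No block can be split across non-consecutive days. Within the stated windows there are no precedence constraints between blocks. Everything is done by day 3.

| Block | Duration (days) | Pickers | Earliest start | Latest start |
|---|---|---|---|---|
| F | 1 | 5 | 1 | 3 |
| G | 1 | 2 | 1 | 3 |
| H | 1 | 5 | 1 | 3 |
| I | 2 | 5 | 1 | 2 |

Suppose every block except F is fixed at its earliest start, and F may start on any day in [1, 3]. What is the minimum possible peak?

12

F@1: d1:17  d2:5  d3:0 → peak 17
F@2: d1:12  d2:10  d3:0 → peak 12
F@3: d1:12  d2:5  d3:5 → peak 12
Best is F@2, peak 12.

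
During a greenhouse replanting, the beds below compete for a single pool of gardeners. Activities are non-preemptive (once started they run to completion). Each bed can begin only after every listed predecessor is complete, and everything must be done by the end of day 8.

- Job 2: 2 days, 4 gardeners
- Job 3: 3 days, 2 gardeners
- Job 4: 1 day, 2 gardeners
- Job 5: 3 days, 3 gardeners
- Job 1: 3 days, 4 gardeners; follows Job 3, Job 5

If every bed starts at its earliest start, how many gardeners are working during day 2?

9

At early start, day 2 has: Job 2, Job 3, Job 5.
Demand: 4 + 2 + 3 = 9.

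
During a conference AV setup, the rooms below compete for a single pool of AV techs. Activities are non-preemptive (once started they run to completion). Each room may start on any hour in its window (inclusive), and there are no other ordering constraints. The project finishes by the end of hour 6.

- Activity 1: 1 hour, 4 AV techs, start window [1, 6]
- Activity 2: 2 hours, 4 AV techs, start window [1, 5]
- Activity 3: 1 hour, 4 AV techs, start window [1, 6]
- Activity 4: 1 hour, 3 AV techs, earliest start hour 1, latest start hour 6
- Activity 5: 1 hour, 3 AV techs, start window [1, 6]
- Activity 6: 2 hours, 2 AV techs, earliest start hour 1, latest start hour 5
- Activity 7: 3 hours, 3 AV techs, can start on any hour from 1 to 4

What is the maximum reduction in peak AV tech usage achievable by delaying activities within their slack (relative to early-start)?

Early-start peak: h1:23  h2:9  h3:3  h4:0  h5:0  h6:0 ⇒ 23.
Leveled (Activity 1@1, Activity 2@2, Activity 3@4, Activity 4@1, Activity 5@2, Activity 6@5, Activity 7@3): h1:7  h2:7  h3:7  h4:7  h5:5  h6:2 ⇒ 7.
Reduction 23 − 7 = 16.

16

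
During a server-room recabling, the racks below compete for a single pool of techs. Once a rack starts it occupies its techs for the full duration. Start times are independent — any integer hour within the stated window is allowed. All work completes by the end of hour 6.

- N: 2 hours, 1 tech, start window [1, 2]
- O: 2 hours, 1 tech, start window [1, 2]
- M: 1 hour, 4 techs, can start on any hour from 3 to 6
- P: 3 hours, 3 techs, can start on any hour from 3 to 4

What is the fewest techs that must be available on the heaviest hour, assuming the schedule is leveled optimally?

4

Early-start (N@1, O@1, M@3, P@3) gives peak 7: h1:2  h2:2  h3:7  h4:3  h5:3  h6:0.
Shift P→4.
Schedule N@1, O@1, M@3, P@4: h1:2  h2:2  h3:4  h4:3  h5:3  h6:3 — peak 4.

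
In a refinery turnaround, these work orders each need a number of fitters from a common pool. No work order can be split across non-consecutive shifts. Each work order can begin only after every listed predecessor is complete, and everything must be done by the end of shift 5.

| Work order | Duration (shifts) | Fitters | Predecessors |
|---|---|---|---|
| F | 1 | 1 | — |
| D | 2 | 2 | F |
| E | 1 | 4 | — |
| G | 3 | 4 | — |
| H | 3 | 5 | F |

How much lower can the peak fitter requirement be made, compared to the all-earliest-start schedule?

2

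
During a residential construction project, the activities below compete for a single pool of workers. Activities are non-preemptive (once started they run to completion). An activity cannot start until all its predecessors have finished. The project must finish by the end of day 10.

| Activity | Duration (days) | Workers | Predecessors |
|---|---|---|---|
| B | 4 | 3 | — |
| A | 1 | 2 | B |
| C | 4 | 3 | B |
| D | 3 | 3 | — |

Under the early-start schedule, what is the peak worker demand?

Early-start schedule: B@1, A@5, C@5, D@1.
Load per day: day 1: 6, day 2: 6, day 3: 6, day 4: 3, day 5: 5, day 6: 3, day 7: 3, day 8: 3, day 9: 0, day 10: 0.
Peak is 6.

6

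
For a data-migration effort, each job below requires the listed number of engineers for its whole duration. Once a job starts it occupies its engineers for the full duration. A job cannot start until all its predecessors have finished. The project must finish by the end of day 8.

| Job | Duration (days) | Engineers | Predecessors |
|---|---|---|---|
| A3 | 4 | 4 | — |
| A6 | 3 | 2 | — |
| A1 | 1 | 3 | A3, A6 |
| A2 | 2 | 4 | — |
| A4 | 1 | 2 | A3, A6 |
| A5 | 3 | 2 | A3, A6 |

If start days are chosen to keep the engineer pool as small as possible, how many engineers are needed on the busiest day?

Early-start (A3@1, A6@1, A1@5, A2@1, A4@5, A5@5) gives peak 10: d1:10  d2:10  d3:6  d4:4  d5:7  d6:2  d7:2  d8:0.
Shift A2→6, A5→6.
Schedule A3@1, A6@1, A1@5, A2@6, A4@5, A5@6: d1:6  d2:6  d3:6  d4:4  d5:5  d6:6  d7:6  d8:2 — peak 6.
Total engineer-days = 41 over 8 days ⇒ peak ≥ ⌈41/8⌉ = 6, so 6 is optimal.

6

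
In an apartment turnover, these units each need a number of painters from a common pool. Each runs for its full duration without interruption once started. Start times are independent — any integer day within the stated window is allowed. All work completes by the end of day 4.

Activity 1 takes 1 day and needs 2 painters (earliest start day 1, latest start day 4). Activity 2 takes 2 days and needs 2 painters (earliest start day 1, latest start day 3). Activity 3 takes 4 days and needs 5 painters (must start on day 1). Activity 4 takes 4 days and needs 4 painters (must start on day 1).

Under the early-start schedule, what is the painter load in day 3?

At early start, day 3 has: Activity 3, Activity 4.
Demand: 5 + 4 = 9.

9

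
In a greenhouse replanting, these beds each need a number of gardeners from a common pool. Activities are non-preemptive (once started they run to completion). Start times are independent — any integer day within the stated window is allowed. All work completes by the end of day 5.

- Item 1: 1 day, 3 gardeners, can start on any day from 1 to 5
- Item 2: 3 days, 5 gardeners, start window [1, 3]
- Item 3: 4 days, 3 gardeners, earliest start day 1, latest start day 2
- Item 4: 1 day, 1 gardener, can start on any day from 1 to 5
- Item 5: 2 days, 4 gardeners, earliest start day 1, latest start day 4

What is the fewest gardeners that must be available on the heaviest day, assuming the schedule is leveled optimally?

Early-start (Item 1@1, Item 2@1, Item 3@1, Item 4@1, Item 5@1) gives peak 16: d1:16  d2:12  d3:8  d4:3  d5:0.
Shift Item 3→2, Item 4→4, Item 5→4.
Schedule Item 1@1, Item 2@1, Item 3@2, Item 4@4, Item 5@4: d1:8  d2:8  d3:8  d4:8  d5:7 — peak 8.
Total gardener-days = 39 over 5 days ⇒ peak ≥ ⌈39/5⌉ = 8, so 8 is optimal.

8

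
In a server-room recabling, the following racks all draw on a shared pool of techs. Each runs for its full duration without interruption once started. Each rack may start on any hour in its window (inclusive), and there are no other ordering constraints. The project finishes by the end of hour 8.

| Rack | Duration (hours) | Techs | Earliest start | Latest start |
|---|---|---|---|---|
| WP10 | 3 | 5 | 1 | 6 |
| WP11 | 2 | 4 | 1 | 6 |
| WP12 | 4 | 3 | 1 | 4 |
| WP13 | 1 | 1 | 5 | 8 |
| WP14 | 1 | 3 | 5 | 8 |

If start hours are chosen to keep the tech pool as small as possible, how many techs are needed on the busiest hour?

Early-start (WP10@1, WP11@1, WP12@1, WP13@5, WP14@5) gives peak 12: h1:12  h2:12  h3:8  h4:3  h5:4  h6:0  h7:0  h8:0.
Shift WP11→4, WP12→4, WP13→6, WP14→6.
Schedule WP10@1, WP11@4, WP12@4, WP13@6, WP14@6: h1:5  h2:5  h3:5  h4:7  h5:7  h6:7  h7:3  h8:0 — peak 7.

7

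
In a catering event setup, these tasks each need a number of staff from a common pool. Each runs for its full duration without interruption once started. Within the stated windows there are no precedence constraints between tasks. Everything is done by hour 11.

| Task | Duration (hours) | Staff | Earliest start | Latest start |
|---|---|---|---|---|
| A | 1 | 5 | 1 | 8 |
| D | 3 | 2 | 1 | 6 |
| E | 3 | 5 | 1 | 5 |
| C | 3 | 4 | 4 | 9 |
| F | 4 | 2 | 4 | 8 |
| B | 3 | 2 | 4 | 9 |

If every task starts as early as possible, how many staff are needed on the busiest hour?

Early-start schedule: A@1, D@1, E@1, C@4, F@4, B@4.
Load per hour: hour 1: 12, hour 2: 7, hour 3: 7, hour 4: 8, hour 5: 8, hour 6: 8, hour 7: 2, hour 8: 0, hour 9: 0, hour 10: 0, hour 11: 0.
Peak is 12.

12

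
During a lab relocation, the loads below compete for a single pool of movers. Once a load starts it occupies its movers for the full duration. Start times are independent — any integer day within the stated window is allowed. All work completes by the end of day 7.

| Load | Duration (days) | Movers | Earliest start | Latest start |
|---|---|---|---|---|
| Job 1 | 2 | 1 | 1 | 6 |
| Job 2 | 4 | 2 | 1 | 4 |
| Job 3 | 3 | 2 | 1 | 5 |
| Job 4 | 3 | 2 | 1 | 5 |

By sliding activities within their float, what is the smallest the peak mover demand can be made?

4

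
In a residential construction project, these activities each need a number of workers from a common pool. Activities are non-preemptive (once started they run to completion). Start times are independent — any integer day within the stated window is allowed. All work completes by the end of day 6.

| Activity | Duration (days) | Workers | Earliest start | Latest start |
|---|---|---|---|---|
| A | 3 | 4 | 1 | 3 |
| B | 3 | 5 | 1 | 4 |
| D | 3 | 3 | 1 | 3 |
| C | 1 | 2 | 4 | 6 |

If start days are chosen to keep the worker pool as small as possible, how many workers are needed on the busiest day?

7

Early-start (A@1, B@1, D@1, C@4) gives peak 12: d1:12  d2:12  d3:12  d4:2  d5:0  d6:0.
Shift B→4.
Schedule A@1, B@4, D@1, C@4: d1:7  d2:7  d3:7  d4:7  d5:5  d6:5 — peak 7.
Total worker-days = 38 over 6 days ⇒ peak ≥ ⌈38/6⌉ = 7, so 7 is optimal.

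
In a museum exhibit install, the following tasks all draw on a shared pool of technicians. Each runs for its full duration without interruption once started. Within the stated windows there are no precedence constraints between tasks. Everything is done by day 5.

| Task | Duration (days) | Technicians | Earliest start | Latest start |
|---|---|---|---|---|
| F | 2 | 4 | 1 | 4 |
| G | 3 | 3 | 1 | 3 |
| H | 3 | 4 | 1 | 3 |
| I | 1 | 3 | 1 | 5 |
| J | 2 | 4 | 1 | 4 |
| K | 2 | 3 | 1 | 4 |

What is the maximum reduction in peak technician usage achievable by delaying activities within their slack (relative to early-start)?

Early-start peak: d1:21  d2:18  d3:7  d4:0  d5:0 ⇒ 21.
Leveled (F@1, G@1, H@3, I@1, J@4, K@2): d1:10  d2:10  d3:10  d4:8  d5:8 ⇒ 10.
Reduction 21 − 10 = 11.

11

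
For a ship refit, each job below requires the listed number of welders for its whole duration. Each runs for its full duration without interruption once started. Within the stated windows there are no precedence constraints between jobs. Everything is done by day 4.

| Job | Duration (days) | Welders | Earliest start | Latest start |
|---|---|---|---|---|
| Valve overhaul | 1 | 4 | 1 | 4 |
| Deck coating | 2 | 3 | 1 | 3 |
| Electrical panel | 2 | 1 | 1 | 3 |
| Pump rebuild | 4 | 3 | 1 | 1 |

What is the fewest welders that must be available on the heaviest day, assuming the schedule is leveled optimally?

7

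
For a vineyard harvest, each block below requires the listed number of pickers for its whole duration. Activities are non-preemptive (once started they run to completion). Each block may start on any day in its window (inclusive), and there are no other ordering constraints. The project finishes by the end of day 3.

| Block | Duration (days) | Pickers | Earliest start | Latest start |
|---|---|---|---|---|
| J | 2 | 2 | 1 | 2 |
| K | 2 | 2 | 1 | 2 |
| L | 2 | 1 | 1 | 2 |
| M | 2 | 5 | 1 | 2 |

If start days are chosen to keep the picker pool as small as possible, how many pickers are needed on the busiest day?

Schedule J@1, K@1, L@1, M@1: d1:10  d2:10  d3:0 — peak 10.
No arrangement of the 16 feasible schedules does better.

10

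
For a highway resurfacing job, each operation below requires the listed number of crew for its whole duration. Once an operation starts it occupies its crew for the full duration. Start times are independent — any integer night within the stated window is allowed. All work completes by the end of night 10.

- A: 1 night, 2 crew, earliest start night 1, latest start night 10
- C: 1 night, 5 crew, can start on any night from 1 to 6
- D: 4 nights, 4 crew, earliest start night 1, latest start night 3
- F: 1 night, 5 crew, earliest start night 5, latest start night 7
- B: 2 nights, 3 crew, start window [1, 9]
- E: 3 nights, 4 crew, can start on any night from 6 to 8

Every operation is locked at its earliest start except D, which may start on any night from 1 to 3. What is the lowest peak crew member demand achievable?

D@1: n1:14  n2:7  n3:4  n4:4  n5:5  n6:4  n7:4  n8:4  n9:0  n10:0 → peak 14
D@2: n1:10  n2:7  n3:4  n4:4  n5:9  n6:4  n7:4  n8:4  n9:0  n10:0 → peak 10
D@3: n1:10  n2:3  n3:4  n4:4  n5:9  n6:8  n7:4  n8:4  n9:0  n10:0 → peak 10
Best is D@2, peak 10.

10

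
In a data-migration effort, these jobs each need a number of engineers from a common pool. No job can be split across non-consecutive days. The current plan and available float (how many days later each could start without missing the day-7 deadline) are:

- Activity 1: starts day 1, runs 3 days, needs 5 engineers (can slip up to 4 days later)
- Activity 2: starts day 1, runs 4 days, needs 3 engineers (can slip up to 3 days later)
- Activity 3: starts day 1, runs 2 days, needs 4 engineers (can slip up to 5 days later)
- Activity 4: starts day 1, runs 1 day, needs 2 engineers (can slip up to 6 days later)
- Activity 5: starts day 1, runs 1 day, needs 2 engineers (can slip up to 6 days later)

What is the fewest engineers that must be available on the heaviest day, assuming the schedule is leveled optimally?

Early-start (Activity 1@1, Activity 2@1, Activity 3@1, Activity 4@1, Activity 5@1) gives peak 16: d1:16  d2:12  d3:8  d4:3  d5:0  d6:0  d7:0.
Shift Activity 2→4, Activity 3→4, Activity 5→2.
Schedule Activity 1@1, Activity 2@4, Activity 3@4, Activity 4@1, Activity 5@2: d1:7  d2:7  d3:5  d4:7  d5:7  d6:3  d7:3 — peak 7.

7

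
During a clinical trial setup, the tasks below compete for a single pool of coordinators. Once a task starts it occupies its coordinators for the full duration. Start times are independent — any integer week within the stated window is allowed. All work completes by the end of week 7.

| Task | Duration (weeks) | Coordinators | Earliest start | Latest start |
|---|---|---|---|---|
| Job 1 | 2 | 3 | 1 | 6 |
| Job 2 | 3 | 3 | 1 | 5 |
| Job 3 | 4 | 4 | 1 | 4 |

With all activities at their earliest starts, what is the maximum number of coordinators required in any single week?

Early-start schedule: Job 1@1, Job 2@1, Job 3@1.
Load per week: week 1: 10, week 2: 10, week 3: 7, week 4: 4, week 5: 0, week 6: 0, week 7: 0.
Peak is 10.

10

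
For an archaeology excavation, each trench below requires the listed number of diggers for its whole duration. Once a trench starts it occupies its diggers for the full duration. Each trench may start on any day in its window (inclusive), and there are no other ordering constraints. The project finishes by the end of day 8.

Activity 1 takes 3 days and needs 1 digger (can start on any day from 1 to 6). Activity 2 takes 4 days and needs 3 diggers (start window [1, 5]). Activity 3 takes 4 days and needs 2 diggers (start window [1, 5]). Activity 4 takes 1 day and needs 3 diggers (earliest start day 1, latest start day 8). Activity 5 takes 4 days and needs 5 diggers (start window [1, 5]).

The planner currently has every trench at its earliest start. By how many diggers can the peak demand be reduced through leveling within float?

7

Early-start peak: d1:14  d2:11  d3:11  d4:10  d5:0  d6:0  d7:0  d8:0 ⇒ 14.
Leveled (Activity 1@1, Activity 2@1, Activity 3@2, Activity 4@1, Activity 5@5): d1:7  d2:6  d3:6  d4:5  d5:7  d6:5  d7:5  d8:5 ⇒ 7.
Reduction 14 − 7 = 7.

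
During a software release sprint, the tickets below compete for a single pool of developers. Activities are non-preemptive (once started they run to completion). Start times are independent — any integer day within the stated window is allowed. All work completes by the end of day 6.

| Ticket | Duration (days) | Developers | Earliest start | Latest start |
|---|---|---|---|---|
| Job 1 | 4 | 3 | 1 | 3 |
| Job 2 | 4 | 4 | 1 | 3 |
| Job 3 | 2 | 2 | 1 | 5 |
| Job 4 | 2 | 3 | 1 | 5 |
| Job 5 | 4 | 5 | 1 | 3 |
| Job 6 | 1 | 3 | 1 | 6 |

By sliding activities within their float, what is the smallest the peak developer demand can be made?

Early-start (Job 1@1, Job 2@1, Job 3@1, Job 4@1, Job 5@1, Job 6@1) gives peak 20: d1:20  d2:17  d3:12  d4:12  d5:0  d6:0.
Shift Job 5→3, Job 6→5.
Schedule Job 1@1, Job 2@1, Job 3@1, Job 4@1, Job 5@3, Job 6@5: d1:12  d2:12  d3:12  d4:12  d5:8  d6:5 — peak 12.

12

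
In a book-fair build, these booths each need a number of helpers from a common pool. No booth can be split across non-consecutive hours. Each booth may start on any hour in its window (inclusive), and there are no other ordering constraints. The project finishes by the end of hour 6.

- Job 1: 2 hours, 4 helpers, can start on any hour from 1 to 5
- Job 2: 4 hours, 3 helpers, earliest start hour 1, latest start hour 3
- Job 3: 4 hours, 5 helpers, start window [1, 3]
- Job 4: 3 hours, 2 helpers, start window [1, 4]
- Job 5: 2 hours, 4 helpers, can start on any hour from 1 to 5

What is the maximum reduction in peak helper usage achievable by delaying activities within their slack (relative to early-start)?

Early-start peak: h1:18  h2:18  h3:10  h4:8  h5:0  h6:0 ⇒ 18.
Leveled (Job 1@1, Job 2@1, Job 3@3, Job 4@1, Job 5@5): h1:9  h2:9  h3:10  h4:8  h5:9  h6:9 ⇒ 10.
Reduction 18 − 10 = 8.

8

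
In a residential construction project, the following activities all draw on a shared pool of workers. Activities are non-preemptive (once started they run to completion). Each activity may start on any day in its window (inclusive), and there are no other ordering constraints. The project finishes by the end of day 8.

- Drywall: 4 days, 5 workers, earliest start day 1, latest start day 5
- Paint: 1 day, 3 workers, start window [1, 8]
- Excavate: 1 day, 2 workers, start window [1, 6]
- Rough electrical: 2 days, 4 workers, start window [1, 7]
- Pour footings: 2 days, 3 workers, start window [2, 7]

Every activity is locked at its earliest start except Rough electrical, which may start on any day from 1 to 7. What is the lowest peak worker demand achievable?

10

Rough electrical@1: d1:14  d2:12  d3:8  d4:5  d5:0  d6:0  d7:0  d8:0 → peak 14
Rough electrical@2: d1:10  d2:12  d3:12  d4:5  d5:0  d6:0  d7:0  d8:0 → peak 12
Rough electrical@3: d1:10  d2:8  d3:12  d4:9  d5:0  d6:0  d7:0  d8:0 → peak 12
Rough electrical@4: d1:10  d2:8  d3:8  d4:9  d5:4  d6:0  d7:0  d8:0 → peak 10
Rough electrical@5: d1:10  d2:8  d3:8  d4:5  d5:4  d6:4  d7:0  d8:0 → peak 10
Rough electrical@6: d1:10  d2:8  d3:8  d4:5  d5:0  d6:4  d7:4  d8:0 → peak 10
Rough electrical@7: d1:10  d2:8  d3:8  d4:5  d5:0  d6:0  d7:4  d8:4 → peak 10
Best is Rough electrical@4, peak 10.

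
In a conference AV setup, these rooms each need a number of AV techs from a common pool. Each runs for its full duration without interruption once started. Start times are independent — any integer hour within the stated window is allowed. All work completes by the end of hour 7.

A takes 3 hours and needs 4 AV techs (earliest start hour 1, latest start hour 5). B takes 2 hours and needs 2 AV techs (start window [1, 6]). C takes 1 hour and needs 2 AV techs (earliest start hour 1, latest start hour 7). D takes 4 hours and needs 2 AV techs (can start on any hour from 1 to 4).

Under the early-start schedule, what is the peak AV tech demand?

Early-start schedule: A@1, B@1, C@1, D@1.
Load per hour: hour 1: 10, hour 2: 8, hour 3: 6, hour 4: 2, hour 5: 0, hour 6: 0, hour 7: 0.
Peak is 10.

10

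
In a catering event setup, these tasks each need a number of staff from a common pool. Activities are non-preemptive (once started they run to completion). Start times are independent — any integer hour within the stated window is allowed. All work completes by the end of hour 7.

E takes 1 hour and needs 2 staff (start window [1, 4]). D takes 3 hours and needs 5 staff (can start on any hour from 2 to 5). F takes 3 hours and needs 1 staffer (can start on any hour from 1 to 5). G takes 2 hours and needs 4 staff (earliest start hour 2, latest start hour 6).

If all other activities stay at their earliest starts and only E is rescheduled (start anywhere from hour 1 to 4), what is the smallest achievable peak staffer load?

10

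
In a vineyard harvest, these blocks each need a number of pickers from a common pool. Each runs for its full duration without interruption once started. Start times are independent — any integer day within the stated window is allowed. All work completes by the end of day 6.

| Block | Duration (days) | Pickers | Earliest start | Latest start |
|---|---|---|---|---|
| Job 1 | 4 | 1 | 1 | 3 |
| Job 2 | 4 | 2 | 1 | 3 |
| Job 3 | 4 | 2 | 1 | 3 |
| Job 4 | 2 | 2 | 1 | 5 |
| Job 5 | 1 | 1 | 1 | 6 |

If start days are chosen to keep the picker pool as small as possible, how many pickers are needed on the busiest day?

Early-start (Job 1@1, Job 2@1, Job 3@1, Job 4@1, Job 5@1) gives peak 8: d1:8  d2:7  d3:5  d4:5  d5:0  d6:0.
Shift Job 4→5, Job 5→5.
Schedule Job 1@1, Job 2@1, Job 3@1, Job 4@5, Job 5@5: d1:5  d2:5  d3:5  d4:5  d5:3  d6:2 — peak 5.
Total picker-days = 25 over 6 days ⇒ peak ≥ ⌈25/6⌉ = 5, so 5 is optimal.

5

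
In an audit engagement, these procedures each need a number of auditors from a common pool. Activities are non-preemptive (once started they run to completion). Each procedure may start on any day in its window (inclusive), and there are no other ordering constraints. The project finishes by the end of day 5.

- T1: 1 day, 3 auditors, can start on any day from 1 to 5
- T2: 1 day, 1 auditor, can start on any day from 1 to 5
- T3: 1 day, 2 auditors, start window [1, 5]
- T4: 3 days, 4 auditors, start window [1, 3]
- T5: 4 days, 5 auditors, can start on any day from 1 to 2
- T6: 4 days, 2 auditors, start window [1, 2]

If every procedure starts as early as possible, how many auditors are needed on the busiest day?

17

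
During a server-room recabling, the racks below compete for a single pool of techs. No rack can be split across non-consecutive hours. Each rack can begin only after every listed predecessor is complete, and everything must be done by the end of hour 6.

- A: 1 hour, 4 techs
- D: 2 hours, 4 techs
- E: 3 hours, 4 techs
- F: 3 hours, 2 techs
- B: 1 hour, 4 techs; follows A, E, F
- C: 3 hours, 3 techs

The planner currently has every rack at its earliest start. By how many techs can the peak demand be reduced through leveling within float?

8

Early-start peak: h1:17  h2:13  h3:9  h4:4  h5:0  h6:0 ⇒ 17.
Leveled (A@1, D@1, E@2, F@3, B@6, C@3): h1:8  h2:8  h3:9  h4:9  h5:5  h6:4 ⇒ 9.
Reduction 17 − 9 = 8.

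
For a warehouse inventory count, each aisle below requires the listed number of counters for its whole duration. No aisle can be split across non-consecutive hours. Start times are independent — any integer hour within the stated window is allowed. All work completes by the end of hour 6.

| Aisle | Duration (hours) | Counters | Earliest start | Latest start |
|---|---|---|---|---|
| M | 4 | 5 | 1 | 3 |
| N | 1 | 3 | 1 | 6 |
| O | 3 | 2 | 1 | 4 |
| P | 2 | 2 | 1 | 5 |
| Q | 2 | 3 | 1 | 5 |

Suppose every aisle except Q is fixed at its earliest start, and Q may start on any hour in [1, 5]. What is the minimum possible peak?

12

Q@1: h1:15  h2:12  h3:7  h4:5  h5:0  h6:0 → peak 15
Q@2: h1:12  h2:12  h3:10  h4:5  h5:0  h6:0 → peak 12
Q@3: h1:12  h2:9  h3:10  h4:8  h5:0  h6:0 → peak 12
Q@4: h1:12  h2:9  h3:7  h4:8  h5:3  h6:0 → peak 12
Q@5: h1:12  h2:9  h3:7  h4:5  h5:3  h6:3 → peak 12
Best is Q@2, peak 12.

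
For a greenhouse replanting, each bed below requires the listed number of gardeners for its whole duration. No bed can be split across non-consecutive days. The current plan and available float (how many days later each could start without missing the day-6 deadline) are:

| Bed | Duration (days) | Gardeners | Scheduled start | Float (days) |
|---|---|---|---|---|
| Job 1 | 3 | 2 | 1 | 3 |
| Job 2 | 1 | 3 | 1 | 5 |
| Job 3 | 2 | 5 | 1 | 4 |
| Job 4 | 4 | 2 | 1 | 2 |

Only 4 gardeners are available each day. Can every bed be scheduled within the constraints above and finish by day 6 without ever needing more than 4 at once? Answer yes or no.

Total gardener-days = 27; over 6 days the average is 27/6 > 4, so some day must exceed 4.

no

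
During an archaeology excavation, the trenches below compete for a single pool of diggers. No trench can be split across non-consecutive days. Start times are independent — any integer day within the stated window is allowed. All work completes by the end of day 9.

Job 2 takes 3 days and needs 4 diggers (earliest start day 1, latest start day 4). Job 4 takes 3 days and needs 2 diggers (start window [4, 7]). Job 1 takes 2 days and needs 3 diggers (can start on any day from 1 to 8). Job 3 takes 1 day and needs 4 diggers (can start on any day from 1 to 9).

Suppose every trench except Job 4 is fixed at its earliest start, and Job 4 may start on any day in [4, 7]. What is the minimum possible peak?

Job 4@4: d1:11  d2:7  d3:4  d4:2  d5:2  d6:2  d7:0  d8:0  d9:0 → peak 11
Job 4@5: d1:11  d2:7  d3:4  d4:0  d5:2  d6:2  d7:2  d8:0  d9:0 → peak 11
Job 4@6: d1:11  d2:7  d3:4  d4:0  d5:0  d6:2  d7:2  d8:2  d9:0 → peak 11
Job 4@7: d1:11  d2:7  d3:4  d4:0  d5:0  d6:0  d7:2  d8:2  d9:2 → peak 11
Best is Job 4@4, peak 11.

11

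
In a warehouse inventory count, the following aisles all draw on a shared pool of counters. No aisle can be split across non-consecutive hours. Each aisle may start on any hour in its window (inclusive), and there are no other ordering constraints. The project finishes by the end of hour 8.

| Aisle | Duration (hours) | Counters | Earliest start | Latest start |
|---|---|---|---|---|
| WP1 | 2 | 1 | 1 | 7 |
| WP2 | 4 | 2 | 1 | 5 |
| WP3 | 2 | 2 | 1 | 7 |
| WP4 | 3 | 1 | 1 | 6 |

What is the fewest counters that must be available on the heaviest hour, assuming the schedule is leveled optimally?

3

Early-start (WP1@1, WP2@1, WP3@1, WP4@1) gives peak 6: h1:6  h2:6  h3:3  h4:2  h5:0  h6:0  h7:0  h8:0.
Shift WP3→5, WP4→3.
Schedule WP1@1, WP2@1, WP3@5, WP4@3: h1:3  h2:3  h3:3  h4:3  h5:3  h6:2  h7:0  h8:0 — peak 3.
Total counter-hours = 17 over 8 hours ⇒ peak ≥ ⌈17/8⌉ = 3, so 3 is optimal.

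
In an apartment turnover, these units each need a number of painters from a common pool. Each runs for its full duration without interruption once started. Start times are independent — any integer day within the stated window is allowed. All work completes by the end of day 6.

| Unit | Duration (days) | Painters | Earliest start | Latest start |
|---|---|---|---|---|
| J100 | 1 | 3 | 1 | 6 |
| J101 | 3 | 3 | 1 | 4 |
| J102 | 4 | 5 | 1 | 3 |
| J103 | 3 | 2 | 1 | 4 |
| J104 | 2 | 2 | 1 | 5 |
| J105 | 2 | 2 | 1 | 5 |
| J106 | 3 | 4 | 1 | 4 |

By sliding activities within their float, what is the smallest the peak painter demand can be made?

11

Early-start (J100@1, J101@1, J102@1, J103@1, J104@1, J105@1, J106@1) gives peak 21: d1:21  d2:18  d3:14  d4:5  d5:0  d6:0.
Shift J103→2, J104→5, J105→5, J106→4.
Schedule J100@1, J101@1, J102@1, J103@2, J104@5, J105@5, J106@4: d1:11  d2:10  d3:10  d4:11  d5:8  d6:8 — peak 11.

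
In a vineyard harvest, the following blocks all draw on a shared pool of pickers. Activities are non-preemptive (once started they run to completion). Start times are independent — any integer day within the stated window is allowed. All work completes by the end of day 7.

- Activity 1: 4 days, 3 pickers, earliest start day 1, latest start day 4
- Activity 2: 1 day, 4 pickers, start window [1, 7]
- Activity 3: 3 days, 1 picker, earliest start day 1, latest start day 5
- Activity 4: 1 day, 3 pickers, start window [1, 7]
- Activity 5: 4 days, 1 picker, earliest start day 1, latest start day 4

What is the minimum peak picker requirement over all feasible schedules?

Early-start (Activity 1@1, Activity 2@1, Activity 3@1, Activity 4@1, Activity 5@1) gives peak 12: d1:12  d2:5  d3:5  d4:4  d5:0  d6:0  d7:0.
Shift Activity 2→5, Activity 4→6.
Schedule Activity 1@1, Activity 2@5, Activity 3@1, Activity 4@6, Activity 5@1: d1:5  d2:5  d3:5  d4:4  d5:4  d6:3  d7:0 — peak 5.

5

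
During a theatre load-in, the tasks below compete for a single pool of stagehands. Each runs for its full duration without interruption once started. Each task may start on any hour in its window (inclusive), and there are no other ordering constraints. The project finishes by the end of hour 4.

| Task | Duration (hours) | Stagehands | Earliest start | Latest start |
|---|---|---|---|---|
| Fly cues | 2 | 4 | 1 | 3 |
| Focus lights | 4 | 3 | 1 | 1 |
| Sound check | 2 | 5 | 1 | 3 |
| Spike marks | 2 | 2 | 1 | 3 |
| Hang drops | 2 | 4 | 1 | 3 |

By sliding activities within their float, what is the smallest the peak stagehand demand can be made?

11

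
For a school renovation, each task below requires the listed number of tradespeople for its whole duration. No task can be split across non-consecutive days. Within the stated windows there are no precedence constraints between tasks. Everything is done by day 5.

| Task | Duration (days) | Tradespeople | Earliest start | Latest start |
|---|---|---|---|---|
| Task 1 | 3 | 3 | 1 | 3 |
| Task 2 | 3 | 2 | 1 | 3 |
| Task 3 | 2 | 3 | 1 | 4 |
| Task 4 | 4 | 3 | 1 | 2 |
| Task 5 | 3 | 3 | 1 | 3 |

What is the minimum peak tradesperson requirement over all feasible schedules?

Early-start (Task 1@1, Task 2@1, Task 3@1, Task 4@1, Task 5@1) gives peak 14: d1:14  d2:14  d3:11  d4:3  d5:0.
Shift Task 5→3.
Schedule Task 1@1, Task 2@1, Task 3@1, Task 4@1, Task 5@3: d1:11  d2:11  d3:11  d4:6  d5:3 — peak 11.

11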